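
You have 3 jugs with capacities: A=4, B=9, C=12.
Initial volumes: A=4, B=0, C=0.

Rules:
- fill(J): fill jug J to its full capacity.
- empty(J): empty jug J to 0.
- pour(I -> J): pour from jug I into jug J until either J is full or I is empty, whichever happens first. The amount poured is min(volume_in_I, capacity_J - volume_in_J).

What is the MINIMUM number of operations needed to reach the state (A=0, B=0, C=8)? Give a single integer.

BFS from (A=4, B=0, C=0). One shortest path:
  1. pour(A -> C) -> (A=0 B=0 C=4)
  2. fill(A) -> (A=4 B=0 C=4)
  3. pour(A -> C) -> (A=0 B=0 C=8)
Reached target in 3 moves.

Answer: 3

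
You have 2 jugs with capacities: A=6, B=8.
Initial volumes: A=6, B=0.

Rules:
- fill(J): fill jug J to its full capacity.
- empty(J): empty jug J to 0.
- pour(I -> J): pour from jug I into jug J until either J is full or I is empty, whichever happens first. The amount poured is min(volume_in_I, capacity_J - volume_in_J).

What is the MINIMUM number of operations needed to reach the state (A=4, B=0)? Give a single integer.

Answer: 4

Derivation:
BFS from (A=6, B=0). One shortest path:
  1. pour(A -> B) -> (A=0 B=6)
  2. fill(A) -> (A=6 B=6)
  3. pour(A -> B) -> (A=4 B=8)
  4. empty(B) -> (A=4 B=0)
Reached target in 4 moves.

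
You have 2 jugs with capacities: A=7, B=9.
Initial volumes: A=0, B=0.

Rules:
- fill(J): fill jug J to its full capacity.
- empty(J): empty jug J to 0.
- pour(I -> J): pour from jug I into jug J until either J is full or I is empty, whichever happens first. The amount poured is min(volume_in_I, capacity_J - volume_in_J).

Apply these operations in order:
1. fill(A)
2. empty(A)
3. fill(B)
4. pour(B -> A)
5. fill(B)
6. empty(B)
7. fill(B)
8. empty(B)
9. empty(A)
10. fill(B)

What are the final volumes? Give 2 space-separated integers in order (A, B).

Answer: 0 9

Derivation:
Step 1: fill(A) -> (A=7 B=0)
Step 2: empty(A) -> (A=0 B=0)
Step 3: fill(B) -> (A=0 B=9)
Step 4: pour(B -> A) -> (A=7 B=2)
Step 5: fill(B) -> (A=7 B=9)
Step 6: empty(B) -> (A=7 B=0)
Step 7: fill(B) -> (A=7 B=9)
Step 8: empty(B) -> (A=7 B=0)
Step 9: empty(A) -> (A=0 B=0)
Step 10: fill(B) -> (A=0 B=9)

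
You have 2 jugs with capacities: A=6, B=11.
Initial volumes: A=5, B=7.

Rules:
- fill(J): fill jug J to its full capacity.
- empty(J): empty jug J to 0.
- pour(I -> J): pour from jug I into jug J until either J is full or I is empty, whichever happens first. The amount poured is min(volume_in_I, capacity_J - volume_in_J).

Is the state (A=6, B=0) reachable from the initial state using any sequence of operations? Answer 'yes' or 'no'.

BFS from (A=5, B=7):
  1. fill(A) -> (A=6 B=7)
  2. empty(B) -> (A=6 B=0)
Target reached → yes.

Answer: yes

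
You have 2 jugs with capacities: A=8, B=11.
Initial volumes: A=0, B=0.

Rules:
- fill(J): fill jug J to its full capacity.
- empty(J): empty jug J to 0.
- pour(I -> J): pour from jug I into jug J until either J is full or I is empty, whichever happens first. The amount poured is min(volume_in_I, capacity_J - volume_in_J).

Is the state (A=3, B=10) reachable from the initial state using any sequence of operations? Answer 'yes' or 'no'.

Answer: no

Derivation:
BFS explored all 38 reachable states.
Reachable set includes: (0,0), (0,1), (0,2), (0,3), (0,4), (0,5), (0,6), (0,7), (0,8), (0,9), (0,10), (0,11) ...
Target (A=3, B=10) not in reachable set → no.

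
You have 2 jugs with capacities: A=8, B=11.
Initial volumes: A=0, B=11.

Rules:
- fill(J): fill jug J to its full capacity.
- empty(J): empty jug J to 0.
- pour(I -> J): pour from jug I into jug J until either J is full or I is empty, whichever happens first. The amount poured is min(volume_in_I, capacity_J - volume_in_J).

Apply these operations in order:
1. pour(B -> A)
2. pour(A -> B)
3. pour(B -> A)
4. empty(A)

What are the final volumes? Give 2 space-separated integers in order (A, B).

Step 1: pour(B -> A) -> (A=8 B=3)
Step 2: pour(A -> B) -> (A=0 B=11)
Step 3: pour(B -> A) -> (A=8 B=3)
Step 4: empty(A) -> (A=0 B=3)

Answer: 0 3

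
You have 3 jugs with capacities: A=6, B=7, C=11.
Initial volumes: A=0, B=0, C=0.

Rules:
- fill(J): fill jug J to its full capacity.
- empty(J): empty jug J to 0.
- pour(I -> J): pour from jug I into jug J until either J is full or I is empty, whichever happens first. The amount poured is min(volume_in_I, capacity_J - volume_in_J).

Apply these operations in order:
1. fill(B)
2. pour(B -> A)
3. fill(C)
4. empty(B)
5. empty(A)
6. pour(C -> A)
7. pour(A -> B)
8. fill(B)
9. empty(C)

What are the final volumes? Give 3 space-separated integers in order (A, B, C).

Answer: 0 7 0

Derivation:
Step 1: fill(B) -> (A=0 B=7 C=0)
Step 2: pour(B -> A) -> (A=6 B=1 C=0)
Step 3: fill(C) -> (A=6 B=1 C=11)
Step 4: empty(B) -> (A=6 B=0 C=11)
Step 5: empty(A) -> (A=0 B=0 C=11)
Step 6: pour(C -> A) -> (A=6 B=0 C=5)
Step 7: pour(A -> B) -> (A=0 B=6 C=5)
Step 8: fill(B) -> (A=0 B=7 C=5)
Step 9: empty(C) -> (A=0 B=7 C=0)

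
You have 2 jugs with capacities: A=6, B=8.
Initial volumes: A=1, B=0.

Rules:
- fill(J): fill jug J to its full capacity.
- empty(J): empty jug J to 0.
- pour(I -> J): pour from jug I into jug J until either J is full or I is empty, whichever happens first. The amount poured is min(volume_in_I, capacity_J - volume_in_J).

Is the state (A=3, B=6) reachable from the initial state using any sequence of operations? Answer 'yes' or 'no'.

Answer: no

Derivation:
BFS explored all 28 reachable states.
Reachable set includes: (0,0), (0,1), (0,2), (0,3), (0,4), (0,5), (0,6), (0,7), (0,8), (1,0), (1,8), (2,0) ...
Target (A=3, B=6) not in reachable set → no.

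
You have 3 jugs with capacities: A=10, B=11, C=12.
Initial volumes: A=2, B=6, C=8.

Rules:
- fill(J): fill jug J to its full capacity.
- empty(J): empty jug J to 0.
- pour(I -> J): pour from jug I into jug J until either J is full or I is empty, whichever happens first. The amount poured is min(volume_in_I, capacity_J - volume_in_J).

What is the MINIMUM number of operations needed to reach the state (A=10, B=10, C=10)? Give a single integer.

Answer: 5

Derivation:
BFS from (A=2, B=6, C=8). One shortest path:
  1. empty(B) -> (A=2 B=0 C=8)
  2. pour(A -> C) -> (A=0 B=0 C=10)
  3. fill(A) -> (A=10 B=0 C=10)
  4. pour(A -> B) -> (A=0 B=10 C=10)
  5. fill(A) -> (A=10 B=10 C=10)
Reached target in 5 moves.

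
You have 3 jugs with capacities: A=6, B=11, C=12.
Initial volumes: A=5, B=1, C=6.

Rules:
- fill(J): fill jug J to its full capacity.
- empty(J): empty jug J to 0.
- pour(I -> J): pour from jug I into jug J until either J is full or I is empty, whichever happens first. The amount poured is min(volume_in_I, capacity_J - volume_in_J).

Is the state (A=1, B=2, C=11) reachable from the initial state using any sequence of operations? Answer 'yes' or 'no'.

Answer: no

Derivation:
BFS explored all 543 reachable states.
Reachable set includes: (0,0,0), (0,0,1), (0,0,2), (0,0,3), (0,0,4), (0,0,5), (0,0,6), (0,0,7), (0,0,8), (0,0,9), (0,0,10), (0,0,11) ...
Target (A=1, B=2, C=11) not in reachable set → no.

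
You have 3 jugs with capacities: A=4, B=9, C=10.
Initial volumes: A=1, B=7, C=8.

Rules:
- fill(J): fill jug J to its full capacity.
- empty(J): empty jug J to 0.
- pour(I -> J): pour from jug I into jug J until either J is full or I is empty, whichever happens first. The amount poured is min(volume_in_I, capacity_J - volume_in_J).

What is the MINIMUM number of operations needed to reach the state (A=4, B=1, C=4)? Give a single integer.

Answer: 3

Derivation:
BFS from (A=1, B=7, C=8). One shortest path:
  1. empty(B) -> (A=1 B=0 C=8)
  2. pour(A -> B) -> (A=0 B=1 C=8)
  3. pour(C -> A) -> (A=4 B=1 C=4)
Reached target in 3 moves.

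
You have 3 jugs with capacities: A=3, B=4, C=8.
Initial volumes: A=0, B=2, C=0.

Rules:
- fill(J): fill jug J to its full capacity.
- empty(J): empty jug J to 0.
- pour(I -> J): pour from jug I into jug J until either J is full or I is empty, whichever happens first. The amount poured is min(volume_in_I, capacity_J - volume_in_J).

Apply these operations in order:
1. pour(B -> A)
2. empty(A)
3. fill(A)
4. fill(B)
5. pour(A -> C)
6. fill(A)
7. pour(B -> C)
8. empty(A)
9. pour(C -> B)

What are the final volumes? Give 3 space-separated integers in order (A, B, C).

Step 1: pour(B -> A) -> (A=2 B=0 C=0)
Step 2: empty(A) -> (A=0 B=0 C=0)
Step 3: fill(A) -> (A=3 B=0 C=0)
Step 4: fill(B) -> (A=3 B=4 C=0)
Step 5: pour(A -> C) -> (A=0 B=4 C=3)
Step 6: fill(A) -> (A=3 B=4 C=3)
Step 7: pour(B -> C) -> (A=3 B=0 C=7)
Step 8: empty(A) -> (A=0 B=0 C=7)
Step 9: pour(C -> B) -> (A=0 B=4 C=3)

Answer: 0 4 3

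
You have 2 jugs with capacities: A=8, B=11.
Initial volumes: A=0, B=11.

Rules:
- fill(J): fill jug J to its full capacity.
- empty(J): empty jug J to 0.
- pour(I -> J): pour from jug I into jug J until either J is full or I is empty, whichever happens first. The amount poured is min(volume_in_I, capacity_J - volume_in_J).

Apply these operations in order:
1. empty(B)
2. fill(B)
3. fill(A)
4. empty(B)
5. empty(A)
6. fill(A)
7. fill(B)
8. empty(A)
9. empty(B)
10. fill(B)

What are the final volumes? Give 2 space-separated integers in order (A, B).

Answer: 0 11

Derivation:
Step 1: empty(B) -> (A=0 B=0)
Step 2: fill(B) -> (A=0 B=11)
Step 3: fill(A) -> (A=8 B=11)
Step 4: empty(B) -> (A=8 B=0)
Step 5: empty(A) -> (A=0 B=0)
Step 6: fill(A) -> (A=8 B=0)
Step 7: fill(B) -> (A=8 B=11)
Step 8: empty(A) -> (A=0 B=11)
Step 9: empty(B) -> (A=0 B=0)
Step 10: fill(B) -> (A=0 B=11)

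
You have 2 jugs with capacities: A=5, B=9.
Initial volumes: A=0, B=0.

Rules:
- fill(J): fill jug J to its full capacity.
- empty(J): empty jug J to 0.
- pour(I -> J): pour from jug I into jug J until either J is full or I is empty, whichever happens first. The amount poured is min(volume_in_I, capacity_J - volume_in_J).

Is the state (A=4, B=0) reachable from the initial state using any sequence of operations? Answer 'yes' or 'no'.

Answer: yes

Derivation:
BFS from (A=0, B=0):
  1. fill(B) -> (A=0 B=9)
  2. pour(B -> A) -> (A=5 B=4)
  3. empty(A) -> (A=0 B=4)
  4. pour(B -> A) -> (A=4 B=0)
Target reached → yes.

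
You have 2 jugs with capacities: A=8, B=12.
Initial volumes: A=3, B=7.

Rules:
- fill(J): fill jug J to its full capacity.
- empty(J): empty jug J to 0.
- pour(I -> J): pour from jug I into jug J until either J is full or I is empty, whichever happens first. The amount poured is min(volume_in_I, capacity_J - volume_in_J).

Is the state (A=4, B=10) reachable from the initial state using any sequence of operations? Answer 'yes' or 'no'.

Answer: no

Derivation:
BFS explored all 31 reachable states.
Reachable set includes: (0,0), (0,2), (0,3), (0,4), (0,6), (0,7), (0,8), (0,10), (0,11), (0,12), (2,0), (2,12) ...
Target (A=4, B=10) not in reachable set → no.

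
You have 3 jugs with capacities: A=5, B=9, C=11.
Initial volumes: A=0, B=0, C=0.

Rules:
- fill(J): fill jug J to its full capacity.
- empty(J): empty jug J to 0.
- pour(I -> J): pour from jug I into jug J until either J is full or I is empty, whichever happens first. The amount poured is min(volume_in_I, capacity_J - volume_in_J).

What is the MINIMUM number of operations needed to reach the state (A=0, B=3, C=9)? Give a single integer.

BFS from (A=0, B=0, C=0). One shortest path:
  1. fill(A) -> (A=5 B=0 C=0)
  2. fill(B) -> (A=5 B=9 C=0)
  3. pour(B -> C) -> (A=5 B=0 C=9)
  4. fill(B) -> (A=5 B=9 C=9)
  5. pour(A -> C) -> (A=3 B=9 C=11)
  6. empty(C) -> (A=3 B=9 C=0)
  7. pour(B -> C) -> (A=3 B=0 C=9)
  8. pour(A -> B) -> (A=0 B=3 C=9)
Reached target in 8 moves.

Answer: 8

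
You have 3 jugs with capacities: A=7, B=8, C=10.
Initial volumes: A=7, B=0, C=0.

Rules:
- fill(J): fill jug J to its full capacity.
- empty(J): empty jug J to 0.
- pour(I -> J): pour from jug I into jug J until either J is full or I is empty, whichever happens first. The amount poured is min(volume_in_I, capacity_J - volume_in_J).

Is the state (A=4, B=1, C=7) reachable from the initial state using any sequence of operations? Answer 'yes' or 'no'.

Answer: no

Derivation:
BFS explored all 414 reachable states.
Reachable set includes: (0,0,0), (0,0,1), (0,0,2), (0,0,3), (0,0,4), (0,0,5), (0,0,6), (0,0,7), (0,0,8), (0,0,9), (0,0,10), (0,1,0) ...
Target (A=4, B=1, C=7) not in reachable set → no.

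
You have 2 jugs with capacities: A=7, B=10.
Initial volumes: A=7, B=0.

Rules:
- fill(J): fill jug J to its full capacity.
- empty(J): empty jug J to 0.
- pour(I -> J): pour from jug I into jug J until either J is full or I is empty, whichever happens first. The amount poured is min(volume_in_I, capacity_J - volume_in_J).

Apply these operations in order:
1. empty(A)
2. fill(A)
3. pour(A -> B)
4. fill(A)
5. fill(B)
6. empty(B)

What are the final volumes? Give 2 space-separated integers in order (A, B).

Step 1: empty(A) -> (A=0 B=0)
Step 2: fill(A) -> (A=7 B=0)
Step 3: pour(A -> B) -> (A=0 B=7)
Step 4: fill(A) -> (A=7 B=7)
Step 5: fill(B) -> (A=7 B=10)
Step 6: empty(B) -> (A=7 B=0)

Answer: 7 0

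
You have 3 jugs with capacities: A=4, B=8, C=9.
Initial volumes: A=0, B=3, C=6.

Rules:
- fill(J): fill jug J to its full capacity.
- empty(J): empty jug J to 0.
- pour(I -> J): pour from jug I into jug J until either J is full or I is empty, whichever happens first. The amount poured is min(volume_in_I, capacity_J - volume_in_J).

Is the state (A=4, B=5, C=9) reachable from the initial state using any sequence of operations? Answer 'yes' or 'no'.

BFS from (A=0, B=3, C=6):
  1. fill(A) -> (A=4 B=3 C=6)
  2. fill(B) -> (A=4 B=8 C=6)
  3. pour(B -> C) -> (A=4 B=5 C=9)
Target reached → yes.

Answer: yes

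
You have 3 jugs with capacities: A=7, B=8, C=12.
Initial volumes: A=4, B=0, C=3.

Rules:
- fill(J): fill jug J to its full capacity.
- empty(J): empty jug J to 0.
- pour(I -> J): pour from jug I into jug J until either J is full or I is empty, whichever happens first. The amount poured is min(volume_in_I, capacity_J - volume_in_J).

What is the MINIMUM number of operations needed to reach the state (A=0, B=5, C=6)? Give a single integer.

Answer: 7

Derivation:
BFS from (A=4, B=0, C=3). One shortest path:
  1. fill(B) -> (A=4 B=8 C=3)
  2. pour(B -> C) -> (A=4 B=0 C=11)
  3. fill(B) -> (A=4 B=8 C=11)
  4. pour(B -> A) -> (A=7 B=5 C=11)
  5. pour(A -> C) -> (A=6 B=5 C=12)
  6. empty(C) -> (A=6 B=5 C=0)
  7. pour(A -> C) -> (A=0 B=5 C=6)
Reached target in 7 moves.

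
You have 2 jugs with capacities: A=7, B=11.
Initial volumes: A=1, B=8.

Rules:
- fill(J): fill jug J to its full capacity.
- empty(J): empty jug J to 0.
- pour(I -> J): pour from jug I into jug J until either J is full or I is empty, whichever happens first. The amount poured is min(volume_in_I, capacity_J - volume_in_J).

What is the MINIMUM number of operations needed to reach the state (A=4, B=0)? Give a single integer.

Answer: 3

Derivation:
BFS from (A=1, B=8). One shortest path:
  1. fill(A) -> (A=7 B=8)
  2. pour(A -> B) -> (A=4 B=11)
  3. empty(B) -> (A=4 B=0)
Reached target in 3 moves.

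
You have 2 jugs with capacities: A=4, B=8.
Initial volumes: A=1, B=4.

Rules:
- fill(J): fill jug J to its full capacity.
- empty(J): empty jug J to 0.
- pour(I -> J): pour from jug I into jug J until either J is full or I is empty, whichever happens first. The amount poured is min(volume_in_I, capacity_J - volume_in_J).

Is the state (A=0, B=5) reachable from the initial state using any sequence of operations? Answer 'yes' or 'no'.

Answer: yes

Derivation:
BFS from (A=1, B=4):
  1. pour(A -> B) -> (A=0 B=5)
Target reached → yes.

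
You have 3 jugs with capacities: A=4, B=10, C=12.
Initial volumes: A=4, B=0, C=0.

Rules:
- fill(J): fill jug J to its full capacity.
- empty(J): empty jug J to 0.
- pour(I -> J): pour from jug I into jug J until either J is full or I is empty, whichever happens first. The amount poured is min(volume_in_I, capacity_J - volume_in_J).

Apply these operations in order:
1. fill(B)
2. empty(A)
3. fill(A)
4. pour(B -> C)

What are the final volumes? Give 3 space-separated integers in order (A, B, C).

Answer: 4 0 10

Derivation:
Step 1: fill(B) -> (A=4 B=10 C=0)
Step 2: empty(A) -> (A=0 B=10 C=0)
Step 3: fill(A) -> (A=4 B=10 C=0)
Step 4: pour(B -> C) -> (A=4 B=0 C=10)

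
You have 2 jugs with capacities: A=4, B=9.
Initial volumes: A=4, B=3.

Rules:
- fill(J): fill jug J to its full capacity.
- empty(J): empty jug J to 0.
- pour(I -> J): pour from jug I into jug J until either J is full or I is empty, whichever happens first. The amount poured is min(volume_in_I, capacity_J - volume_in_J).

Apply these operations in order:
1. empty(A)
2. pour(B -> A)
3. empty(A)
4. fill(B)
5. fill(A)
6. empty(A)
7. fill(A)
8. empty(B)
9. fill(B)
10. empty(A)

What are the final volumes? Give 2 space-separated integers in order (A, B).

Step 1: empty(A) -> (A=0 B=3)
Step 2: pour(B -> A) -> (A=3 B=0)
Step 3: empty(A) -> (A=0 B=0)
Step 4: fill(B) -> (A=0 B=9)
Step 5: fill(A) -> (A=4 B=9)
Step 6: empty(A) -> (A=0 B=9)
Step 7: fill(A) -> (A=4 B=9)
Step 8: empty(B) -> (A=4 B=0)
Step 9: fill(B) -> (A=4 B=9)
Step 10: empty(A) -> (A=0 B=9)

Answer: 0 9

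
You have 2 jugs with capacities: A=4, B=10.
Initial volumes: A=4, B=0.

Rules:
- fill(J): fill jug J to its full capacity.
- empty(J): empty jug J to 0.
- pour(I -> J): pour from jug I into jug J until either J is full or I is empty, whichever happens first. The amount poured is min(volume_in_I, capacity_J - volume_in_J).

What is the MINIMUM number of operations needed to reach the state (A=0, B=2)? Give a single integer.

Answer: 6

Derivation:
BFS from (A=4, B=0). One shortest path:
  1. empty(A) -> (A=0 B=0)
  2. fill(B) -> (A=0 B=10)
  3. pour(B -> A) -> (A=4 B=6)
  4. empty(A) -> (A=0 B=6)
  5. pour(B -> A) -> (A=4 B=2)
  6. empty(A) -> (A=0 B=2)
Reached target in 6 moves.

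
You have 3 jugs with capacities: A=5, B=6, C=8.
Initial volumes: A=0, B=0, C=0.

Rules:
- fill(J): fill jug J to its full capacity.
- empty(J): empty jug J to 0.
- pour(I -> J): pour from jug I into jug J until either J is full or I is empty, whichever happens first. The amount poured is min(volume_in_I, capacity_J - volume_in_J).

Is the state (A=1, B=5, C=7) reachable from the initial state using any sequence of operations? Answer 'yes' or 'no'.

Answer: no

Derivation:
BFS explored all 238 reachable states.
Reachable set includes: (0,0,0), (0,0,1), (0,0,2), (0,0,3), (0,0,4), (0,0,5), (0,0,6), (0,0,7), (0,0,8), (0,1,0), (0,1,1), (0,1,2) ...
Target (A=1, B=5, C=7) not in reachable set → no.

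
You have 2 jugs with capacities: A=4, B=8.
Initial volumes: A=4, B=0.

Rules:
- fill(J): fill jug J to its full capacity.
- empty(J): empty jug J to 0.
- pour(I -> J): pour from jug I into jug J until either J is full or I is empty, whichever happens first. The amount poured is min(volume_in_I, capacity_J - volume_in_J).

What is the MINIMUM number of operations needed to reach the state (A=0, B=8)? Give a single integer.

Answer: 2

Derivation:
BFS from (A=4, B=0). One shortest path:
  1. empty(A) -> (A=0 B=0)
  2. fill(B) -> (A=0 B=8)
Reached target in 2 moves.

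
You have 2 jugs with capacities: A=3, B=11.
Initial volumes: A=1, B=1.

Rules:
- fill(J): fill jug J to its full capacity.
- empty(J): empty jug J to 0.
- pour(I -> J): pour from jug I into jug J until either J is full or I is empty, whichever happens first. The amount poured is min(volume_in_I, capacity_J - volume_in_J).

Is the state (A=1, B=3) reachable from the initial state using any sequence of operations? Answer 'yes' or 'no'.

Answer: no

Derivation:
BFS explored all 29 reachable states.
Reachable set includes: (0,0), (0,1), (0,2), (0,3), (0,4), (0,5), (0,6), (0,7), (0,8), (0,9), (0,10), (0,11) ...
Target (A=1, B=3) not in reachable set → no.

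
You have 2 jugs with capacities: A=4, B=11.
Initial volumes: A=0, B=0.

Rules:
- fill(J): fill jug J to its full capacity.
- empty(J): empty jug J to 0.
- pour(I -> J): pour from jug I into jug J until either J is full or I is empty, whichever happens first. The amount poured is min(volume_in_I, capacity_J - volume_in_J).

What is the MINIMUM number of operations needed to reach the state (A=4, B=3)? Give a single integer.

BFS from (A=0, B=0). One shortest path:
  1. fill(B) -> (A=0 B=11)
  2. pour(B -> A) -> (A=4 B=7)
  3. empty(A) -> (A=0 B=7)
  4. pour(B -> A) -> (A=4 B=3)
Reached target in 4 moves.

Answer: 4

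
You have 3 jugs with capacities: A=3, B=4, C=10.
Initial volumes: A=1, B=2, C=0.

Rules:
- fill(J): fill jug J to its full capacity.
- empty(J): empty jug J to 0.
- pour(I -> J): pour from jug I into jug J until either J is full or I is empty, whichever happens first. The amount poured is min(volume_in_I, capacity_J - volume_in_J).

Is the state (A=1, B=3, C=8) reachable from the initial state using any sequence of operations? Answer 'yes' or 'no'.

Answer: no

Derivation:
BFS explored all 166 reachable states.
Reachable set includes: (0,0,0), (0,0,1), (0,0,2), (0,0,3), (0,0,4), (0,0,5), (0,0,6), (0,0,7), (0,0,8), (0,0,9), (0,0,10), (0,1,0) ...
Target (A=1, B=3, C=8) not in reachable set → no.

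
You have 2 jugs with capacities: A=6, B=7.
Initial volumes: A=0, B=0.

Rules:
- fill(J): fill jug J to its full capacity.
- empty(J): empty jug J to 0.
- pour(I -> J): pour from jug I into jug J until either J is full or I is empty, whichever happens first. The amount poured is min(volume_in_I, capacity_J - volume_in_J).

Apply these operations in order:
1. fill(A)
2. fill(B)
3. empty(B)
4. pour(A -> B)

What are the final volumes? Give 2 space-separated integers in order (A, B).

Step 1: fill(A) -> (A=6 B=0)
Step 2: fill(B) -> (A=6 B=7)
Step 3: empty(B) -> (A=6 B=0)
Step 4: pour(A -> B) -> (A=0 B=6)

Answer: 0 6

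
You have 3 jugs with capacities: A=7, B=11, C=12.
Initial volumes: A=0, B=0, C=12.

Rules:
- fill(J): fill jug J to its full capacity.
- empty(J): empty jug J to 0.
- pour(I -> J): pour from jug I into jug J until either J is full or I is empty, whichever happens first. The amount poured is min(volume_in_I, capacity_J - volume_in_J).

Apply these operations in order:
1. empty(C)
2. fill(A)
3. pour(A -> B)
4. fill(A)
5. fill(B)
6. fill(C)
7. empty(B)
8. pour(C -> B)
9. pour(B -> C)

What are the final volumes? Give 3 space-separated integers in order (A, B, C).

Step 1: empty(C) -> (A=0 B=0 C=0)
Step 2: fill(A) -> (A=7 B=0 C=0)
Step 3: pour(A -> B) -> (A=0 B=7 C=0)
Step 4: fill(A) -> (A=7 B=7 C=0)
Step 5: fill(B) -> (A=7 B=11 C=0)
Step 6: fill(C) -> (A=7 B=11 C=12)
Step 7: empty(B) -> (A=7 B=0 C=12)
Step 8: pour(C -> B) -> (A=7 B=11 C=1)
Step 9: pour(B -> C) -> (A=7 B=0 C=12)

Answer: 7 0 12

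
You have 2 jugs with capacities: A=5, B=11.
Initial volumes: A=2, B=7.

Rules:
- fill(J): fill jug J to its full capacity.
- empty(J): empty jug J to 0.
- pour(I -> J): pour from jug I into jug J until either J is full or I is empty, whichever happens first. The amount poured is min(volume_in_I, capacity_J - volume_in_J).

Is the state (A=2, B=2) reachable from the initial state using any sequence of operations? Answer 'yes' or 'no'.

BFS explored all 33 reachable states.
Reachable set includes: (0,0), (0,1), (0,2), (0,3), (0,4), (0,5), (0,6), (0,7), (0,8), (0,9), (0,10), (0,11) ...
Target (A=2, B=2) not in reachable set → no.

Answer: no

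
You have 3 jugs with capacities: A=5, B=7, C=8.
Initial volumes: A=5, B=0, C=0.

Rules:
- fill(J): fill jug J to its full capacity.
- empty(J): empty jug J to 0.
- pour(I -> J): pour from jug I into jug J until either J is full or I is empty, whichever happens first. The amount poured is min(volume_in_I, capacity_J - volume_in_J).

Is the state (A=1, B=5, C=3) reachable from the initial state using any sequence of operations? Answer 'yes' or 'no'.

Answer: no

Derivation:
BFS explored all 264 reachable states.
Reachable set includes: (0,0,0), (0,0,1), (0,0,2), (0,0,3), (0,0,4), (0,0,5), (0,0,6), (0,0,7), (0,0,8), (0,1,0), (0,1,1), (0,1,2) ...
Target (A=1, B=5, C=3) not in reachable set → no.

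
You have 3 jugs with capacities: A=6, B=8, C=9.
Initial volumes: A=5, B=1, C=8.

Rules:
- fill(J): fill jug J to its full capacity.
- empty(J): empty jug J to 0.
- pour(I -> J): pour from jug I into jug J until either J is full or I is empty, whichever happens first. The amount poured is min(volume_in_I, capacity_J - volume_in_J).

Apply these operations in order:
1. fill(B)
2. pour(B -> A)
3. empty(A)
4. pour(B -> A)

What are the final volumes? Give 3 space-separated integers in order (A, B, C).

Answer: 6 1 8

Derivation:
Step 1: fill(B) -> (A=5 B=8 C=8)
Step 2: pour(B -> A) -> (A=6 B=7 C=8)
Step 3: empty(A) -> (A=0 B=7 C=8)
Step 4: pour(B -> A) -> (A=6 B=1 C=8)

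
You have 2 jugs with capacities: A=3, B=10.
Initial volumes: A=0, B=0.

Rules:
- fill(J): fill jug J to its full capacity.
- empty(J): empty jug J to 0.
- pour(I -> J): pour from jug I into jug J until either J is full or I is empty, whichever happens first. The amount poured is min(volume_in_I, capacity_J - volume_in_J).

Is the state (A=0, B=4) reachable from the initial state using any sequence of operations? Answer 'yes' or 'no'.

BFS from (A=0, B=0):
  1. fill(B) -> (A=0 B=10)
  2. pour(B -> A) -> (A=3 B=7)
  3. empty(A) -> (A=0 B=7)
  4. pour(B -> A) -> (A=3 B=4)
  5. empty(A) -> (A=0 B=4)
Target reached → yes.

Answer: yes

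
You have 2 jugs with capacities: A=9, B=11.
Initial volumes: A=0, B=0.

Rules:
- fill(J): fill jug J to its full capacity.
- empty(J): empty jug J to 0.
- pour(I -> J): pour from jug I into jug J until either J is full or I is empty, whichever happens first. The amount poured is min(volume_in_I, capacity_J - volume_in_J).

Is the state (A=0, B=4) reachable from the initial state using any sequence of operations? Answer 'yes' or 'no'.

Answer: yes

Derivation:
BFS from (A=0, B=0):
  1. fill(B) -> (A=0 B=11)
  2. pour(B -> A) -> (A=9 B=2)
  3. empty(A) -> (A=0 B=2)
  4. pour(B -> A) -> (A=2 B=0)
  5. fill(B) -> (A=2 B=11)
  6. pour(B -> A) -> (A=9 B=4)
  7. empty(A) -> (A=0 B=4)
Target reached → yes.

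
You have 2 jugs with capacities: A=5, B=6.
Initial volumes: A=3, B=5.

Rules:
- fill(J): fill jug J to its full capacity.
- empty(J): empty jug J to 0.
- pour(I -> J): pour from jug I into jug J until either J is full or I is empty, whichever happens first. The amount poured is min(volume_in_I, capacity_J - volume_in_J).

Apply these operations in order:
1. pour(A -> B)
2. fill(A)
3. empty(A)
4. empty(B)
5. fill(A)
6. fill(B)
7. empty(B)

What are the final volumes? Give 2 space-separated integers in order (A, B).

Answer: 5 0

Derivation:
Step 1: pour(A -> B) -> (A=2 B=6)
Step 2: fill(A) -> (A=5 B=6)
Step 3: empty(A) -> (A=0 B=6)
Step 4: empty(B) -> (A=0 B=0)
Step 5: fill(A) -> (A=5 B=0)
Step 6: fill(B) -> (A=5 B=6)
Step 7: empty(B) -> (A=5 B=0)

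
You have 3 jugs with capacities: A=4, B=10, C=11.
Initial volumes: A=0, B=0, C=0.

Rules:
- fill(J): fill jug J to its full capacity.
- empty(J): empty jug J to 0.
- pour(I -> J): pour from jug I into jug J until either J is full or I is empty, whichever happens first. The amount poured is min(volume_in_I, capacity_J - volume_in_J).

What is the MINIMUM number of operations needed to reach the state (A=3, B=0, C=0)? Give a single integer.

BFS from (A=0, B=0, C=0). One shortest path:
  1. fill(A) -> (A=4 B=0 C=0)
  2. fill(B) -> (A=4 B=10 C=0)
  3. pour(B -> C) -> (A=4 B=0 C=10)
  4. pour(A -> C) -> (A=3 B=0 C=11)
  5. empty(C) -> (A=3 B=0 C=0)
Reached target in 5 moves.

Answer: 5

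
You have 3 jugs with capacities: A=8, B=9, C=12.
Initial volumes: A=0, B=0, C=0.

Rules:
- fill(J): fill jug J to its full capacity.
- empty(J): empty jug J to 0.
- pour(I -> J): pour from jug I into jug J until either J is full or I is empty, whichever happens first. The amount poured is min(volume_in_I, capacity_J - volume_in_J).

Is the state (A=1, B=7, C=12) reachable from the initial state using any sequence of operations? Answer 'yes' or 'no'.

BFS from (A=0, B=0, C=0):
  1. fill(A) -> (A=8 B=0 C=0)
  2. fill(B) -> (A=8 B=9 C=0)
  3. pour(B -> C) -> (A=8 B=0 C=9)
  4. pour(A -> B) -> (A=0 B=8 C=9)
  5. pour(C -> A) -> (A=8 B=8 C=1)
  6. pour(A -> B) -> (A=7 B=9 C=1)
  7. empty(B) -> (A=7 B=0 C=1)
  8. pour(A -> B) -> (A=0 B=7 C=1)
  9. pour(C -> A) -> (A=1 B=7 C=0)
  10. fill(C) -> (A=1 B=7 C=12)
Target reached → yes.

Answer: yes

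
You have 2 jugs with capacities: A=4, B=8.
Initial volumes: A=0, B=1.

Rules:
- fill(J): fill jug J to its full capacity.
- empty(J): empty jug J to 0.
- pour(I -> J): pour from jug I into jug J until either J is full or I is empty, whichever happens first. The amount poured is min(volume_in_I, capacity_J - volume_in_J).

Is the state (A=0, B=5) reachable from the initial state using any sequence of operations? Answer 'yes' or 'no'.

BFS from (A=0, B=1):
  1. fill(A) -> (A=4 B=1)
  2. pour(A -> B) -> (A=0 B=5)
Target reached → yes.

Answer: yes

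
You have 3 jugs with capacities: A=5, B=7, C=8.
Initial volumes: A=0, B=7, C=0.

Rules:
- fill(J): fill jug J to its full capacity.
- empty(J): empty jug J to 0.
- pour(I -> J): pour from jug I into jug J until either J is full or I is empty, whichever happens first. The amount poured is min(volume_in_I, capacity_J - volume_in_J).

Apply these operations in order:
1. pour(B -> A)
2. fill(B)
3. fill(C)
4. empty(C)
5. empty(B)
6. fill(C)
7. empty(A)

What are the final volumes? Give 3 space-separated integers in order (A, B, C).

Step 1: pour(B -> A) -> (A=5 B=2 C=0)
Step 2: fill(B) -> (A=5 B=7 C=0)
Step 3: fill(C) -> (A=5 B=7 C=8)
Step 4: empty(C) -> (A=5 B=7 C=0)
Step 5: empty(B) -> (A=5 B=0 C=0)
Step 6: fill(C) -> (A=5 B=0 C=8)
Step 7: empty(A) -> (A=0 B=0 C=8)

Answer: 0 0 8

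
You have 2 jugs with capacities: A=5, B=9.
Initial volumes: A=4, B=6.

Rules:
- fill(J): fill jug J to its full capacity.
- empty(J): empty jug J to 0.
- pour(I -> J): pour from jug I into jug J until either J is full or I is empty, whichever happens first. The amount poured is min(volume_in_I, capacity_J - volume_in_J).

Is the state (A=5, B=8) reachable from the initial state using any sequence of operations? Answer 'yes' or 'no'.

BFS from (A=4, B=6):
  1. fill(B) -> (A=4 B=9)
  2. pour(B -> A) -> (A=5 B=8)
Target reached → yes.

Answer: yes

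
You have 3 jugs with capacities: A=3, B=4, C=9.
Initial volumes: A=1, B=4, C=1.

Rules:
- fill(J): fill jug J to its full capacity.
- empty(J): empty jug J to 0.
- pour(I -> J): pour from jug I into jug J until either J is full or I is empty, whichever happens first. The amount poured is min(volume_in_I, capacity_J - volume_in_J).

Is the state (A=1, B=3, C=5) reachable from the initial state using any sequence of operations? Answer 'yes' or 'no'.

BFS explored all 152 reachable states.
Reachable set includes: (0,0,0), (0,0,1), (0,0,2), (0,0,3), (0,0,4), (0,0,5), (0,0,6), (0,0,7), (0,0,8), (0,0,9), (0,1,0), (0,1,1) ...
Target (A=1, B=3, C=5) not in reachable set → no.

Answer: no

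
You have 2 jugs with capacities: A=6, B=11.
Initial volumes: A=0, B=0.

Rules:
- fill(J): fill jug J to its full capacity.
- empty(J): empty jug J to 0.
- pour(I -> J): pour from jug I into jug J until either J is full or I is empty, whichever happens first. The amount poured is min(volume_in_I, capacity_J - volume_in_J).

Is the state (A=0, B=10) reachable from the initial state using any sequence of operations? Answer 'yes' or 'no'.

Answer: yes

Derivation:
BFS from (A=0, B=0):
  1. fill(B) -> (A=0 B=11)
  2. pour(B -> A) -> (A=6 B=5)
  3. empty(A) -> (A=0 B=5)
  4. pour(B -> A) -> (A=5 B=0)
  5. fill(B) -> (A=5 B=11)
  6. pour(B -> A) -> (A=6 B=10)
  7. empty(A) -> (A=0 B=10)
Target reached → yes.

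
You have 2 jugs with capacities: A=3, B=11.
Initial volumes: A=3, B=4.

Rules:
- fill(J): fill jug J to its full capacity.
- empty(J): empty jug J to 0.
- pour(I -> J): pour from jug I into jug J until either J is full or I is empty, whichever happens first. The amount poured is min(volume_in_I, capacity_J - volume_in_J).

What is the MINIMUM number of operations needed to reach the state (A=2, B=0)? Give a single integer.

Answer: 6

Derivation:
BFS from (A=3, B=4). One shortest path:
  1. pour(A -> B) -> (A=0 B=7)
  2. fill(A) -> (A=3 B=7)
  3. pour(A -> B) -> (A=0 B=10)
  4. fill(A) -> (A=3 B=10)
  5. pour(A -> B) -> (A=2 B=11)
  6. empty(B) -> (A=2 B=0)
Reached target in 6 moves.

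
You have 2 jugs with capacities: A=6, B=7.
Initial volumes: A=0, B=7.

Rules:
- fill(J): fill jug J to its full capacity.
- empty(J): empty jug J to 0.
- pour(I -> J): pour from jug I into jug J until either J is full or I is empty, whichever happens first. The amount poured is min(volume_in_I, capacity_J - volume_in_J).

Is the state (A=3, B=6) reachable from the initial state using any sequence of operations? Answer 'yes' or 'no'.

BFS explored all 26 reachable states.
Reachable set includes: (0,0), (0,1), (0,2), (0,3), (0,4), (0,5), (0,6), (0,7), (1,0), (1,7), (2,0), (2,7) ...
Target (A=3, B=6) not in reachable set → no.

Answer: no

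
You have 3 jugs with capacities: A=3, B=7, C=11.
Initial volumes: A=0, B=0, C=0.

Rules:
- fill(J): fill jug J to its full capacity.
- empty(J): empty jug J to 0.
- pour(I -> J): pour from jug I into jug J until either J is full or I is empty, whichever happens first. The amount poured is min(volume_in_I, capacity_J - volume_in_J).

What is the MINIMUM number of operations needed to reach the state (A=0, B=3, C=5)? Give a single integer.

BFS from (A=0, B=0, C=0). One shortest path:
  1. fill(C) -> (A=0 B=0 C=11)
  2. pour(C -> A) -> (A=3 B=0 C=8)
  3. empty(A) -> (A=0 B=0 C=8)
  4. pour(C -> A) -> (A=3 B=0 C=5)
  5. pour(A -> B) -> (A=0 B=3 C=5)
Reached target in 5 moves.

Answer: 5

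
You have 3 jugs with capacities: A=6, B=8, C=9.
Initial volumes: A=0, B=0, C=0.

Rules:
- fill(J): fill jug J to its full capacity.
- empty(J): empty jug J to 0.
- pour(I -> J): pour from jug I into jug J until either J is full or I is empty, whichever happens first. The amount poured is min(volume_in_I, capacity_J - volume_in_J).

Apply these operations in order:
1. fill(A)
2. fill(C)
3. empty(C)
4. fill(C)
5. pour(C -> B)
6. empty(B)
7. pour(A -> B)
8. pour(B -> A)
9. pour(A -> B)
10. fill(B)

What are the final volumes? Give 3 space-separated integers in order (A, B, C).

Step 1: fill(A) -> (A=6 B=0 C=0)
Step 2: fill(C) -> (A=6 B=0 C=9)
Step 3: empty(C) -> (A=6 B=0 C=0)
Step 4: fill(C) -> (A=6 B=0 C=9)
Step 5: pour(C -> B) -> (A=6 B=8 C=1)
Step 6: empty(B) -> (A=6 B=0 C=1)
Step 7: pour(A -> B) -> (A=0 B=6 C=1)
Step 8: pour(B -> A) -> (A=6 B=0 C=1)
Step 9: pour(A -> B) -> (A=0 B=6 C=1)
Step 10: fill(B) -> (A=0 B=8 C=1)

Answer: 0 8 1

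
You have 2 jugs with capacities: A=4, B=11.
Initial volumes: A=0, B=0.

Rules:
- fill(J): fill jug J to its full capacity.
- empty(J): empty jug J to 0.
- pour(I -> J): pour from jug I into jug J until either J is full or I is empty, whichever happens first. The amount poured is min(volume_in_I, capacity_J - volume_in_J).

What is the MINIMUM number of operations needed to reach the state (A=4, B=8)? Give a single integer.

Answer: 5

Derivation:
BFS from (A=0, B=0). One shortest path:
  1. fill(A) -> (A=4 B=0)
  2. pour(A -> B) -> (A=0 B=4)
  3. fill(A) -> (A=4 B=4)
  4. pour(A -> B) -> (A=0 B=8)
  5. fill(A) -> (A=4 B=8)
Reached target in 5 moves.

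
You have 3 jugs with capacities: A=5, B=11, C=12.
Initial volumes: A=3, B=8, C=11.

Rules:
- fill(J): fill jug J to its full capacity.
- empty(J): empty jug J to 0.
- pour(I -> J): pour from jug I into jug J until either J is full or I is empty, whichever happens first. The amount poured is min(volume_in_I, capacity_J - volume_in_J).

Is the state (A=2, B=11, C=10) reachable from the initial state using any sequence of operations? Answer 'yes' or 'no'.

BFS from (A=3, B=8, C=11):
  1. fill(C) -> (A=3 B=8 C=12)
  2. pour(C -> A) -> (A=5 B=8 C=10)
  3. pour(A -> B) -> (A=2 B=11 C=10)
Target reached → yes.

Answer: yes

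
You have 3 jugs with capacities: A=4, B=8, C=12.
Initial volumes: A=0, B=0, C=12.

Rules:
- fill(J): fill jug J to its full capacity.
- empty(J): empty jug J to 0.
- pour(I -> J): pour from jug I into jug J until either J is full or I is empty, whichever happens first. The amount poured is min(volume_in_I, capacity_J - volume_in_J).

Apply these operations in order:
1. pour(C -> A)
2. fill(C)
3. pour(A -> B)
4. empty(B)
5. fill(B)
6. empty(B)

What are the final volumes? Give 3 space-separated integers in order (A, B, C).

Step 1: pour(C -> A) -> (A=4 B=0 C=8)
Step 2: fill(C) -> (A=4 B=0 C=12)
Step 3: pour(A -> B) -> (A=0 B=4 C=12)
Step 4: empty(B) -> (A=0 B=0 C=12)
Step 5: fill(B) -> (A=0 B=8 C=12)
Step 6: empty(B) -> (A=0 B=0 C=12)

Answer: 0 0 12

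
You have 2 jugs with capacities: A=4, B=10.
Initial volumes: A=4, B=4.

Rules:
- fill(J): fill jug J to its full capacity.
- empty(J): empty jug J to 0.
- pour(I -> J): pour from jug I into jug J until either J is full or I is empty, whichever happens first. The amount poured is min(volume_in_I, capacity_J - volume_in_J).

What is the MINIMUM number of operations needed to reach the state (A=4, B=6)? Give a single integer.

Answer: 3

Derivation:
BFS from (A=4, B=4). One shortest path:
  1. empty(A) -> (A=0 B=4)
  2. fill(B) -> (A=0 B=10)
  3. pour(B -> A) -> (A=4 B=6)
Reached target in 3 moves.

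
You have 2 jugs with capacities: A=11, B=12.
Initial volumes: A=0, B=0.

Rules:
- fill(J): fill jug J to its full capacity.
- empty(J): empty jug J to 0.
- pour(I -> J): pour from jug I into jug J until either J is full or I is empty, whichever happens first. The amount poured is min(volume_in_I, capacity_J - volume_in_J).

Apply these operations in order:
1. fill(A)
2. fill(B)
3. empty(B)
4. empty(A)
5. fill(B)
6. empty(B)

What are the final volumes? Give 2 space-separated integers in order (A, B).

Step 1: fill(A) -> (A=11 B=0)
Step 2: fill(B) -> (A=11 B=12)
Step 3: empty(B) -> (A=11 B=0)
Step 4: empty(A) -> (A=0 B=0)
Step 5: fill(B) -> (A=0 B=12)
Step 6: empty(B) -> (A=0 B=0)

Answer: 0 0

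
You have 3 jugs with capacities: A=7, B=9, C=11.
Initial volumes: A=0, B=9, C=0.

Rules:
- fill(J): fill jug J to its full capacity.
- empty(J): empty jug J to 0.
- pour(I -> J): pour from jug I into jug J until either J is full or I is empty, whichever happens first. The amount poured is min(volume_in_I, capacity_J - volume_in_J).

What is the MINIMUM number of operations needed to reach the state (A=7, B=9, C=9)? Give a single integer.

Answer: 3

Derivation:
BFS from (A=0, B=9, C=0). One shortest path:
  1. fill(A) -> (A=7 B=9 C=0)
  2. pour(B -> C) -> (A=7 B=0 C=9)
  3. fill(B) -> (A=7 B=9 C=9)
Reached target in 3 moves.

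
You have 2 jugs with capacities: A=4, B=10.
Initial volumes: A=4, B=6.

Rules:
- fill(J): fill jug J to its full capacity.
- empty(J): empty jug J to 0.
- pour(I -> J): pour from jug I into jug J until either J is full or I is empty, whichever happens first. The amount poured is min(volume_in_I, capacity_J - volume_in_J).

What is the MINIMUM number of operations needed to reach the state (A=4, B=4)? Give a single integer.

Answer: 3

Derivation:
BFS from (A=4, B=6). One shortest path:
  1. empty(B) -> (A=4 B=0)
  2. pour(A -> B) -> (A=0 B=4)
  3. fill(A) -> (A=4 B=4)
Reached target in 3 moves.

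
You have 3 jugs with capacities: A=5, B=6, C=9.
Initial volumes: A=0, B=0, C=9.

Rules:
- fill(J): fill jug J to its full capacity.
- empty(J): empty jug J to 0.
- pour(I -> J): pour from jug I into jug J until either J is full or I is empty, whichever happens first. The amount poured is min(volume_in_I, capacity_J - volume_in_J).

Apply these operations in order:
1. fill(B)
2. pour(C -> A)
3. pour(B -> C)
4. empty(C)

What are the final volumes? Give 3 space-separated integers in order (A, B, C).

Step 1: fill(B) -> (A=0 B=6 C=9)
Step 2: pour(C -> A) -> (A=5 B=6 C=4)
Step 3: pour(B -> C) -> (A=5 B=1 C=9)
Step 4: empty(C) -> (A=5 B=1 C=0)

Answer: 5 1 0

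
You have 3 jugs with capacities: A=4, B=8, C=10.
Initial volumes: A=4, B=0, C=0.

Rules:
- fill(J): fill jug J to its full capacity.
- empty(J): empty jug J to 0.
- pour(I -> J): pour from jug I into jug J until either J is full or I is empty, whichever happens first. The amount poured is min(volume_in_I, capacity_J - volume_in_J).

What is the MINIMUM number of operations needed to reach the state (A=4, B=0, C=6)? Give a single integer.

BFS from (A=4, B=0, C=0). One shortest path:
  1. empty(A) -> (A=0 B=0 C=0)
  2. fill(C) -> (A=0 B=0 C=10)
  3. pour(C -> A) -> (A=4 B=0 C=6)
Reached target in 3 moves.

Answer: 3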